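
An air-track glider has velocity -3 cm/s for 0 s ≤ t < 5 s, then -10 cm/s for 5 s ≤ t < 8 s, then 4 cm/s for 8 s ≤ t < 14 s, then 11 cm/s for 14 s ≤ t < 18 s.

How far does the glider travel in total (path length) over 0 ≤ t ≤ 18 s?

Total distance travelled is ∫|v| dt — sum the magnitudes of each area piece.
0–5 s: |-3| × 5 = 15 cm
5–8 s: |-10| × 3 = 30 cm
8–14 s: |4| × 6 = 24 cm
14–18 s: |11| × 4 = 44 cm
Total distance = 113 cm

113 cm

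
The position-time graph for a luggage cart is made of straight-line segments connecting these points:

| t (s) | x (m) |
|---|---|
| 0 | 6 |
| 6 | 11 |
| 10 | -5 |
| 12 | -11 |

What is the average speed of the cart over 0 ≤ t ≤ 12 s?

2.25 m/s

Average speed = (total path length)/(elapsed time); on a piecewise-linear x-t graph the path length is Σ|Δx|.
0–6 s: |Δx| = |11 − 6| = 5 m
6–10 s: |Δx| = |-5 − 11| = 16 m
10–12 s: |Δx| = |-11 − -5| = 6 m
Total path = 27 m; average speed = 27/12 = 2.25 m/s.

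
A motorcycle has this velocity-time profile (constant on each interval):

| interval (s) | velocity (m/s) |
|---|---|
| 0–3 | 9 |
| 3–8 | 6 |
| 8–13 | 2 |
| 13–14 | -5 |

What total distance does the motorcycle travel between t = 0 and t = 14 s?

72 m

Total distance travelled is ∫|v| dt — sum the magnitudes of each area piece.
0–3 s: |9| × 3 = 27 m
3–8 s: |6| × 5 = 30 m
8–13 s: |2| × 5 = 10 m
13–14 s: |-5| × 1 = 5 m
Total distance = 72 m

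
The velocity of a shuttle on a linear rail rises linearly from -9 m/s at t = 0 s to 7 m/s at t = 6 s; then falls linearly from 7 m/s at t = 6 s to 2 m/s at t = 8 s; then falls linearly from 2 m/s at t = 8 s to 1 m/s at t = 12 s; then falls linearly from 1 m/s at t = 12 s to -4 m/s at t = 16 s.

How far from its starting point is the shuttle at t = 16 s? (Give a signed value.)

Displacement is the signed area under the v-t curve.
0–6 s: ½(-9 + 7)(6) = -6 m
6–8 s: ½(7 + 2)(2) = 9 m
8–12 s: ½(2 + 1)(4) = 6 m
12–16 s: ½(1 + -4)(4) = -6 m
Net displacement = 3 m

3 m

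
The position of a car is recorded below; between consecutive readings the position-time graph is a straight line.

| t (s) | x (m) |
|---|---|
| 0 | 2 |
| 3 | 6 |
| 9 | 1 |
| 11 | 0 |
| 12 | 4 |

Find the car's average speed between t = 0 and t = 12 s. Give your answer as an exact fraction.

7/6 m/s

Average speed = (total path length)/(elapsed time); on a piecewise-linear x-t graph the path length is Σ|Δx|.
0–3 s: |Δx| = |6 − 2| = 4 m
3–9 s: |Δx| = |1 − 6| = 5 m
9–11 s: |Δx| = |0 − 1| = 1 m
11–12 s: |Δx| = |4 − 0| = 4 m
Total path = 14 m; average speed = 14/12 = 7/6 m/s.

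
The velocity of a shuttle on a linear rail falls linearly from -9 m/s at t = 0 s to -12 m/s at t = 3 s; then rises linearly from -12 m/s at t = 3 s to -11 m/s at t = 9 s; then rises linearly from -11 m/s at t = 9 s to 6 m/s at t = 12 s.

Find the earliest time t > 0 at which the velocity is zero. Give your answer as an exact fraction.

v changes sign on 9–12 s (from -11 to 6); the graph is linear there, so v = 0 at t = 9 + (11)·(12 − 9)/(6 − -11) = 186/17 s.

t = 186/17 s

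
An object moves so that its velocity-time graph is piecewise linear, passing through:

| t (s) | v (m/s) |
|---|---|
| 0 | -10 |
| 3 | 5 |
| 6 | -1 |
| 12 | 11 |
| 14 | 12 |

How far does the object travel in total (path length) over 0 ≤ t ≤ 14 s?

Distance (not displacement) is the total path length: add the absolute areas under v-t.
0–3 s: v = 0 at t = 2 s; triangle areas 10 + 2.5 = 12.5 m
3–6 s: v = 0 at t = 5.5 s; triangle areas 6.25 + 0.25 = 6.5 m
6–12 s: v = 0 at t = 6.5 s; triangle areas 0.25 + 30.25 = 30.5 m
12–14 s: |½(11 + 12)(2)| = 23 m
Total distance = 72.5 m

72.5 m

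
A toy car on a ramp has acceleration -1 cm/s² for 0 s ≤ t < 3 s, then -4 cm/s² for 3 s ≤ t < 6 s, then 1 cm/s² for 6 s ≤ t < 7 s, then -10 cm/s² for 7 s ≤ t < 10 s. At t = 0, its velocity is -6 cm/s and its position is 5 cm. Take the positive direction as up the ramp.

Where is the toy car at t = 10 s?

On each constant-a segment, Δv = aΔt and Δx = v₀Δt + ½aΔt²; chain segment to segment.
0–3 s: v starts -6 cm/s; Δx = -6·3 + ½·-1·3² = -22.5 cm; v ends -9 cm/s.
3–6 s: v starts -9 cm/s; Δx = -9·3 + ½·-4·3² = -45 cm; v ends -21 cm/s.
6–7 s: v starts -21 cm/s; Δx = -21·1 + ½·1·1² = -20.5 cm; v ends -20 cm/s.
7–10 s: v starts -20 cm/s; Δx = -20·3 + ½·-10·3² = -105 cm; v ends -50 cm/s.
x(10) = 5 + Σ Δx = -188 cm.

-188 cm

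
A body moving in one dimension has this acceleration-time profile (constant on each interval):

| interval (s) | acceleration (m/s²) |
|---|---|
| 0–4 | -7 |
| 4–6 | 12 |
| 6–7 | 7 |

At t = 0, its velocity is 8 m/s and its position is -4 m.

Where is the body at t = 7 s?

On each constant-a segment, Δv = aΔt and Δx = v₀Δt + ½aΔt²; chain segment to segment.
0–4 s: v starts 8 m/s; Δx = 8·4 + ½·-7·4² = -24 m; v ends -20 m/s.
4–6 s: v starts -20 m/s; Δx = -20·2 + ½·12·2² = -16 m; v ends 4 m/s.
6–7 s: v starts 4 m/s; Δx = 4·1 + ½·7·1² = 7.5 m; v ends 11 m/s.
x(7) = -4 + Σ Δx = -36.5 m.

-36.5 m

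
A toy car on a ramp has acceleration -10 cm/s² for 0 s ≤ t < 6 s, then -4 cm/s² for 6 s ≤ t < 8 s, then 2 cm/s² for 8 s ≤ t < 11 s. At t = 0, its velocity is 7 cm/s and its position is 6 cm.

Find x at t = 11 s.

On each constant-a segment, Δv = aΔt and Δx = v₀Δt + ½aΔt²; chain segment to segment.
0–6 s: v starts 7 cm/s; Δx = 7·6 + ½·-10·6² = -138 cm; v ends -53 cm/s.
6–8 s: v starts -53 cm/s; Δx = -53·2 + ½·-4·2² = -114 cm; v ends -61 cm/s.
8–11 s: v starts -61 cm/s; Δx = -61·3 + ½·2·3² = -174 cm; v ends -55 cm/s.
x(11) = 6 + Σ Δx = -420 cm.

-420 cm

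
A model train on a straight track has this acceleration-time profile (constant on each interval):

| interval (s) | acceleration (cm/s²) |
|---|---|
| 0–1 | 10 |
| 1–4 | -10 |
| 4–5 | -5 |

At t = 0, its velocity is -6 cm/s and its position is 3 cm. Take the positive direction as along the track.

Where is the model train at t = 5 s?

On each constant-a segment, Δv = aΔt and Δx = v₀Δt + ½aΔt²; chain segment to segment.
0–1 s: v starts -6 cm/s; Δx = -6·1 + ½·10·1² = -1 cm; v ends 4 cm/s.
1–4 s: v starts 4 cm/s; Δx = 4·3 + ½·-10·3² = -33 cm; v ends -26 cm/s.
4–5 s: v starts -26 cm/s; Δx = -26·1 + ½·-5·1² = -28.5 cm; v ends -31 cm/s.
x(5) = 3 + Σ Δx = -59.5 cm.

-59.5 cm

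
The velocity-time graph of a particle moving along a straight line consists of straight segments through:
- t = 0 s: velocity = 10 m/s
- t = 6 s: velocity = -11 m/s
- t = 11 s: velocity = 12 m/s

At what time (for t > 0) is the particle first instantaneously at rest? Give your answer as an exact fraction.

t = 20/7 s

v changes sign on 0–6 s (from 10 to -11); the graph is linear there, so v = 0 at t = 0 + (-10)·(6 − 0)/(-11 − 10) = 20/7 s.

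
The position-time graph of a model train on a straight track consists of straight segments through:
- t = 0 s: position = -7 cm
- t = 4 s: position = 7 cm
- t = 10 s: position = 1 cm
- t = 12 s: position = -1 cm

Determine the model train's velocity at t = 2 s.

3.5 cm/s

Velocity is the slope of the x-t graph on 0–4 s: (7 − -7)/(4 − 0) = 3.5 cm/s.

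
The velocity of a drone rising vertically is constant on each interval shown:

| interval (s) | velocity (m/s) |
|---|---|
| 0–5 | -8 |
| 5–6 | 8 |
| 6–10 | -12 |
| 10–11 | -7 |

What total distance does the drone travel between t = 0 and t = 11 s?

Distance (not displacement) is the total path length: add the absolute areas under v-t.
0–5 s: |-8| × 5 = 40 m
5–6 s: |8| × 1 = 8 m
6–10 s: |-12| × 4 = 48 m
10–11 s: |-7| × 1 = 7 m
Total distance = 103 m

103 m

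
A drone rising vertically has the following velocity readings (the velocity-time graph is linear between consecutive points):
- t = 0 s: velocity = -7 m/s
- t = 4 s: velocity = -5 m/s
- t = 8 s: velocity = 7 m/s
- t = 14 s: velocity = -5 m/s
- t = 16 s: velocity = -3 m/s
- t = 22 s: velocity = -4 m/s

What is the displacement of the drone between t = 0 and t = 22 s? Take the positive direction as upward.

-43 m

Net displacement equals the area under the velocity-time graph (areas below the axis count negative).
0–4 s: ½(-7 + -5)(4) = -24 m
4–8 s: ½(-5 + 7)(4) = 4 m
8–14 s: ½(7 + -5)(6) = 6 m
14–16 s: ½(-5 + -3)(2) = -8 m
16–22 s: ½(-3 + -4)(6) = -21 m
Net displacement = -43 m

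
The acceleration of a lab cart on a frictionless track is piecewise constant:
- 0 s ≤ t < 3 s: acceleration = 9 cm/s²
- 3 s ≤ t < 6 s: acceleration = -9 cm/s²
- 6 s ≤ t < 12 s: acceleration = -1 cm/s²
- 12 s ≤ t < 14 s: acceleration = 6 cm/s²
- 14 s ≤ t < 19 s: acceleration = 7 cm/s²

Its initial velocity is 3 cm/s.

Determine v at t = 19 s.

Δv equals the area under the a-t graph; then v = v₀ + Δv.
0–3 s: 9 × 3 = 27 cm/s
3–6 s: -9 × 3 = -27 cm/s
6–12 s: -1 × 6 = -6 cm/s
12–14 s: 6 × 2 = 12 cm/s
14–19 s: 7 × 5 = 35 cm/s
Δv = 41 cm/s, so v(19) = 3 + (41) = 44 cm/s.

44 cm/s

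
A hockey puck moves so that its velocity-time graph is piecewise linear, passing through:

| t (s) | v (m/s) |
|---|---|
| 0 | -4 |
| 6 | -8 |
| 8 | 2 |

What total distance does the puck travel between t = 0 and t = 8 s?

Distance (not displacement) is the total path length: add the absolute areas under v-t.
0–6 s: |½(-4 + -8)(6)| = 36 m
6–8 s: v = 0 at t = 7.6 s; triangle areas 6.4 + 0.4 = 6.8 m
Total distance = 42.8 m

42.8 m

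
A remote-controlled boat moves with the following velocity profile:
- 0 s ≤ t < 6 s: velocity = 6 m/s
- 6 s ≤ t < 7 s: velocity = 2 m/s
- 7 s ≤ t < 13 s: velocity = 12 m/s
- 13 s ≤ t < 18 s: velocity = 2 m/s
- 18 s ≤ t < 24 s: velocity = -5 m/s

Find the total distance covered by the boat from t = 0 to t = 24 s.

150 m

Total distance travelled is ∫|v| dt — sum the magnitudes of each area piece.
0–6 s: |6| × 6 = 36 m
6–7 s: |2| × 1 = 2 m
7–13 s: |12| × 6 = 72 m
13–18 s: |2| × 5 = 10 m
18–24 s: |-5| × 6 = 30 m
Total distance = 150 m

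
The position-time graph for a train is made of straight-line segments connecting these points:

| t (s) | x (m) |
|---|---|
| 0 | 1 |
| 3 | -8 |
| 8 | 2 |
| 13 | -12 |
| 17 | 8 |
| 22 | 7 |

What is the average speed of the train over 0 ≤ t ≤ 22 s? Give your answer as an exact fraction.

27/11 m/s

Average speed = (total path length)/(elapsed time); on a piecewise-linear x-t graph the path length is Σ|Δx|.
0–3 s: |Δx| = |-8 − 1| = 9 m
3–8 s: |Δx| = |2 − -8| = 10 m
8–13 s: |Δx| = |-12 − 2| = 14 m
13–17 s: |Δx| = |8 − -12| = 20 m
17–22 s: |Δx| = |7 − 8| = 1 m
Total path = 54 m; average speed = 54/22 = 27/11 m/s.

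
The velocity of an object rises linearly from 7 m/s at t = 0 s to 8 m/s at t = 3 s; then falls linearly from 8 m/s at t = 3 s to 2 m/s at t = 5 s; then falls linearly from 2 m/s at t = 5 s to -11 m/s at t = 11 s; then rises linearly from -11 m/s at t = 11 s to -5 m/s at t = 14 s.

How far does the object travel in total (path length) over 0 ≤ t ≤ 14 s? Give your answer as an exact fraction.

Distance (not displacement) is the total path length: add the absolute areas under v-t.
0–3 s: |½(7 + 8)(3)| = 22.5 m
3–5 s: |½(8 + 2)(2)| = 10 m
5–11 s: v = 0 at t = 77/13 s; triangle areas 12/13 + 363/13 = 375/13 m
11–14 s: |½(-11 + -5)(3)| = 24 m
Total distance = 2219/26 m

2219/26 m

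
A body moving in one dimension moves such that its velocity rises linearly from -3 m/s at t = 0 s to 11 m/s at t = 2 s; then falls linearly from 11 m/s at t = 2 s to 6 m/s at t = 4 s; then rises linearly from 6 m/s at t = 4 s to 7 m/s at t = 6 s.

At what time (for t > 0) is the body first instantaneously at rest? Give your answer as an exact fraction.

t = 3/7 s

v changes sign on 0–2 s (from -3 to 11); the graph is linear there, so v = 0 at t = 0 + (3)·(2 − 0)/(11 − -3) = 3/7 s.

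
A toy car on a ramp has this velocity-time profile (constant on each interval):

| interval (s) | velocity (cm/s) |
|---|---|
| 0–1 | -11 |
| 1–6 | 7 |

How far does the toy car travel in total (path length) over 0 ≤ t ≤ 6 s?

46 cm

Total distance travelled is ∫|v| dt — sum the magnitudes of each area piece.
0–1 s: |-11| × 1 = 11 cm
1–6 s: |7| × 5 = 35 cm
Total distance = 46 cm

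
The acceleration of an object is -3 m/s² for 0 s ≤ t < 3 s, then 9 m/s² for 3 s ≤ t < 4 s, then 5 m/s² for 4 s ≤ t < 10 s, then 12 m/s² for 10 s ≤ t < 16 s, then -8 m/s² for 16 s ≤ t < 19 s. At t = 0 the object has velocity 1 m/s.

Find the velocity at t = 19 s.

Δv equals the area under the a-t graph; then v = v₀ + Δv.
0–3 s: -3 × 3 = -9 m/s
3–4 s: 9 × 1 = 9 m/s
4–10 s: 5 × 6 = 30 m/s
10–16 s: 12 × 6 = 72 m/s
16–19 s: -8 × 3 = -24 m/s
Δv = 78 m/s, so v(19) = 1 + (78) = 79 m/s.

79 m/s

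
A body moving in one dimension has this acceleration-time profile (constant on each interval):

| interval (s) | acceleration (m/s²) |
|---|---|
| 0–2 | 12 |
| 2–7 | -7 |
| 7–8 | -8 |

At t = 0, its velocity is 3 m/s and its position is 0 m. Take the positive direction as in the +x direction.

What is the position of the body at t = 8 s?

On each constant-a segment, Δv = aΔt and Δx = v₀Δt + ½aΔt²; chain segment to segment.
0–2 s: v starts 3 m/s; Δx = 3·2 + ½·12·2² = 30 m; v ends 27 m/s.
2–7 s: v starts 27 m/s; Δx = 27·5 + ½·-7·5² = 47.5 m; v ends -8 m/s.
7–8 s: v starts -8 m/s; Δx = -8·1 + ½·-8·1² = -12 m; v ends -16 m/s.
x(8) = 0 + Σ Δx = 65.5 m.

65.5 m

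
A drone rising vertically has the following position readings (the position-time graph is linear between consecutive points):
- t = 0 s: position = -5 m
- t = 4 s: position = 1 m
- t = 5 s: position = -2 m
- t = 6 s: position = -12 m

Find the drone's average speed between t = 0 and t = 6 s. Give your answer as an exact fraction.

Average speed = (total path length)/(elapsed time); on a piecewise-linear x-t graph the path length is Σ|Δx|.
0–4 s: |Δx| = |1 − -5| = 6 m
4–5 s: |Δx| = |-2 − 1| = 3 m
5–6 s: |Δx| = |-12 − -2| = 10 m
Total path = 19 m; average speed = 19/6 = 19/6 m/s.

19/6 m/s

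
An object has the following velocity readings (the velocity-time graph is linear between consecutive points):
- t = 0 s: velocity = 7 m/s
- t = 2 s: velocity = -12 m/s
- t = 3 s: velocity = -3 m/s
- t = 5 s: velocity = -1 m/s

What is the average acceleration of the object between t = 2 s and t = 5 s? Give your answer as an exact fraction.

Average acceleration = Δv/Δt = (-1 − -12)/(5 − 2) = 11/3 m/s².

11/3 m/s²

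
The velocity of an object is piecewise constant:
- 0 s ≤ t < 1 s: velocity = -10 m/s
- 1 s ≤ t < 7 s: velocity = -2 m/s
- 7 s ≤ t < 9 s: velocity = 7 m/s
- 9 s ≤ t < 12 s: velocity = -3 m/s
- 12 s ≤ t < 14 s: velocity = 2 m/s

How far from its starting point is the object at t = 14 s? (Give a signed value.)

-13 m

Displacement is the signed area under the v-t curve.
0–1 s: -10 × 1 = -10 m
1–7 s: -2 × 6 = -12 m
7–9 s: 7 × 2 = 14 m
9–12 s: -3 × 3 = -9 m
12–14 s: 2 × 2 = 4 m
Net displacement = -13 m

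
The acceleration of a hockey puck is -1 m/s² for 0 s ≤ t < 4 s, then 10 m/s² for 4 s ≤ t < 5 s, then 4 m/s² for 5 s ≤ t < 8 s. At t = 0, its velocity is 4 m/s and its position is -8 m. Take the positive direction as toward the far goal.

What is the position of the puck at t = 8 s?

On each constant-a segment, Δv = aΔt and Δx = v₀Δt + ½aΔt²; chain segment to segment.
0–4 s: v starts 4 m/s; Δx = 4·4 + ½·-1·4² = 8 m; v ends 0 m/s.
4–5 s: v starts 0 m/s; Δx = 0·1 + ½·10·1² = 5 m; v ends 10 m/s.
5–8 s: v starts 10 m/s; Δx = 10·3 + ½·4·3² = 48 m; v ends 22 m/s.
x(8) = -8 + Σ Δx = 53 m.

53 m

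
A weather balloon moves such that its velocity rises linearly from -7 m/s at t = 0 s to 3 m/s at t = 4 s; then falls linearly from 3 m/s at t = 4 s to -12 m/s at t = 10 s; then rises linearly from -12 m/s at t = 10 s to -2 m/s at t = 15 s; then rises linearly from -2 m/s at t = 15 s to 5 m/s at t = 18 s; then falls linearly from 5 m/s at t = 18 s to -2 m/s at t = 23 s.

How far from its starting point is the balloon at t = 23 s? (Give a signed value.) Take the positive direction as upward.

Net displacement equals the area under the velocity-time graph (areas below the axis count negative).
0–4 s: ½(-7 + 3)(4) = -8 m
4–10 s: ½(3 + -12)(6) = -27 m
10–15 s: ½(-12 + -2)(5) = -35 m
15–18 s: ½(-2 + 5)(3) = 4.5 m
18–23 s: ½(5 + -2)(5) = 7.5 m
Net displacement = -58 m

-58 m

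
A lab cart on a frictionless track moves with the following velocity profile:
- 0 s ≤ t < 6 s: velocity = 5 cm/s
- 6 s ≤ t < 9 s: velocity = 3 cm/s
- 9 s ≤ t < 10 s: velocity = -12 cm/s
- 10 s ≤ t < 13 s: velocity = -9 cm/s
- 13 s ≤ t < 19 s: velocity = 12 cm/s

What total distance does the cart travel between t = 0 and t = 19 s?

150 cm

Total distance travelled is ∫|v| dt — sum the magnitudes of each area piece.
0–6 s: |5| × 6 = 30 cm
6–9 s: |3| × 3 = 9 cm
9–10 s: |-12| × 1 = 12 cm
10–13 s: |-9| × 3 = 27 cm
13–19 s: |12| × 6 = 72 cm
Total distance = 150 cm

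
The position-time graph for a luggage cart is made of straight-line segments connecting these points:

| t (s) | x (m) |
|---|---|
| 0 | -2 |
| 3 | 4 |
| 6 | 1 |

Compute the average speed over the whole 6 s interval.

1.5 m/s

Average speed = (total path length)/(elapsed time); on a piecewise-linear x-t graph the path length is Σ|Δx|.
0–3 s: |Δx| = |4 − -2| = 6 m
3–6 s: |Δx| = |1 − 4| = 3 m
Total path = 9 m; average speed = 9/6 = 1.5 m/s.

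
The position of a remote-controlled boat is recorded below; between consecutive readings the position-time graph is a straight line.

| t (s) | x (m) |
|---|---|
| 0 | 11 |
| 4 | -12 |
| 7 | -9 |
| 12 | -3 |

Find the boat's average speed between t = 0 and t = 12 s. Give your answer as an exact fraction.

8/3 m/s

Average speed = (total path length)/(elapsed time); on a piecewise-linear x-t graph the path length is Σ|Δx|.
0–4 s: |Δx| = |-12 − 11| = 23 m
4–7 s: |Δx| = |-9 − -12| = 3 m
7–12 s: |Δx| = |-3 − -9| = 6 m
Total path = 32 m; average speed = 32/12 = 8/3 m/s.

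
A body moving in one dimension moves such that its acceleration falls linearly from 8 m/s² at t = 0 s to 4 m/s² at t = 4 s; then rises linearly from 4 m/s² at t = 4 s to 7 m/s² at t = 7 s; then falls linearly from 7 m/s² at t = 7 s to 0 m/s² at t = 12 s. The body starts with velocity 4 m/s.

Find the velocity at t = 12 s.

Δv equals the area under the a-t graph; then v = v₀ + Δv.
0–4 s: ½(8 + 4)(4) = 24 m/s
4–7 s: ½(4 + 7)(3) = 16.5 m/s
7–12 s: ½(7 + 0)(5) = 17.5 m/s
Δv = 58 m/s, so v(12) = 4 + (58) = 62 m/s.

62 m/s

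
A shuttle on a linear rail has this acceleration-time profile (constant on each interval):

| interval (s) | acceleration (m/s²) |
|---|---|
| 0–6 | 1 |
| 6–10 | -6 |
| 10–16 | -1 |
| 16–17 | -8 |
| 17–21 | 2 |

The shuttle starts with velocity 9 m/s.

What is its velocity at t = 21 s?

Δv equals the area under the a-t graph; then v = v₀ + Δv.
0–6 s: 1 × 6 = 6 m/s
6–10 s: -6 × 4 = -24 m/s
10–16 s: -1 × 6 = -6 m/s
16–17 s: -8 × 1 = -8 m/s
17–21 s: 2 × 4 = 8 m/s
Δv = -24 m/s, so v(21) = 9 + (-24) = -15 m/s.

-15 m/s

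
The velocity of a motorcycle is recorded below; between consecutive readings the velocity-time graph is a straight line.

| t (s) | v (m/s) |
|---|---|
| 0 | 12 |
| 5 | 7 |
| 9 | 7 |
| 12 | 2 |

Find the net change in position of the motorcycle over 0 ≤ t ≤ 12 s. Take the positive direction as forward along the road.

89 m

Displacement is the signed area under the v-t curve.
0–5 s: ½(12 + 7)(5) = 47.5 m
5–9 s: 7 × 4 = 28 m
9–12 s: ½(7 + 2)(3) = 13.5 m
Net displacement = 89 m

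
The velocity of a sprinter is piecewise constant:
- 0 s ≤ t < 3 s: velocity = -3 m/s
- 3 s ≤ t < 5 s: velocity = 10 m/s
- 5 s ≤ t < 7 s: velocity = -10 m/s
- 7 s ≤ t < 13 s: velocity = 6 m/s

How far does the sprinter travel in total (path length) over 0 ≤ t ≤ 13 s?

85 m

Distance (not displacement) is the total path length: add the absolute areas under v-t.
0–3 s: |-3| × 3 = 9 m
3–5 s: |10| × 2 = 20 m
5–7 s: |-10| × 2 = 20 m
7–13 s: |6| × 6 = 36 m
Total distance = 85 m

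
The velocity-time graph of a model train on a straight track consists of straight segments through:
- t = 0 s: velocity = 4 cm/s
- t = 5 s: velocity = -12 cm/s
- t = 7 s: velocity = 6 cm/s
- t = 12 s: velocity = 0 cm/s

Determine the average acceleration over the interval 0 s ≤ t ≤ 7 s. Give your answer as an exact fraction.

2/7 cm/s²

Average acceleration = Δv/Δt = (6 − 4)/(7 − 0) = 2/7 cm/s².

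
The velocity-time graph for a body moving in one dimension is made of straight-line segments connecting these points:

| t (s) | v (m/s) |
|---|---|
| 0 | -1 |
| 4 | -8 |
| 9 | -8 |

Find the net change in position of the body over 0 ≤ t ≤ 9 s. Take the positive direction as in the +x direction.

Net displacement equals the area under the velocity-time graph (areas below the axis count negative).
0–4 s: ½(-1 + -8)(4) = -18 m
4–9 s: -8 × 5 = -40 m
Net displacement = -58 m

-58 m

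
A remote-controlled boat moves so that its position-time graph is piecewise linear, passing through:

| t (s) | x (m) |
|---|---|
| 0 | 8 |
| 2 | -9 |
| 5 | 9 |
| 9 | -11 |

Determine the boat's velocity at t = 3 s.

Velocity is the slope of the x-t graph on 2–5 s: (9 − -9)/(5 − 2) = 6 m/s.

6 m/s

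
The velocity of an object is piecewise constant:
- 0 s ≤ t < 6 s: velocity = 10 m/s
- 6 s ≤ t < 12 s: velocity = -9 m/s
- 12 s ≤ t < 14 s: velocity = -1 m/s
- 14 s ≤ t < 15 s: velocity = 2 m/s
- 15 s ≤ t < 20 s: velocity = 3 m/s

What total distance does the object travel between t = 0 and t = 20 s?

Distance (not displacement) is the total path length: add the absolute areas under v-t.
0–6 s: |10| × 6 = 60 m
6–12 s: |-9| × 6 = 54 m
12–14 s: |-1| × 2 = 2 m
14–15 s: |2| × 1 = 2 m
15–20 s: |3| × 5 = 15 m
Total distance = 133 m

133 m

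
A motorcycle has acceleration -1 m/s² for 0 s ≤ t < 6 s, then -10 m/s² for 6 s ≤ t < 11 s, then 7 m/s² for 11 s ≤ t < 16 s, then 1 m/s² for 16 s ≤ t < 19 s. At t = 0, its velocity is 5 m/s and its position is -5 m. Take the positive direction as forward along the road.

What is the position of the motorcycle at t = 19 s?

On each constant-a segment, Δv = aΔt and Δx = v₀Δt + ½aΔt²; chain segment to segment.
0–6 s: v starts 5 m/s; Δx = 5·6 + ½·-1·6² = 12 m; v ends -1 m/s.
6–11 s: v starts -1 m/s; Δx = -1·5 + ½·-10·5² = -130 m; v ends -51 m/s.
11–16 s: v starts -51 m/s; Δx = -51·5 + ½·7·5² = -167.5 m; v ends -16 m/s.
16–19 s: v starts -16 m/s; Δx = -16·3 + ½·1·3² = -43.5 m; v ends -13 m/s.
x(19) = -5 + Σ Δx = -334 m.

-334 m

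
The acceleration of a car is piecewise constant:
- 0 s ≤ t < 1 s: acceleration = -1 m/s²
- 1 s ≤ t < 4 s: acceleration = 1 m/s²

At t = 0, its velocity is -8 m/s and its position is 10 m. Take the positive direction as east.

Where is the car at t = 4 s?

On each constant-a segment, Δv = aΔt and Δx = v₀Δt + ½aΔt²; chain segment to segment.
0–1 s: v starts -8 m/s; Δx = -8·1 + ½·-1·1² = -8.5 m; v ends -9 m/s.
1–4 s: v starts -9 m/s; Δx = -9·3 + ½·1·3² = -22.5 m; v ends -6 m/s.
x(4) = 10 + Σ Δx = -21 m.

-21 m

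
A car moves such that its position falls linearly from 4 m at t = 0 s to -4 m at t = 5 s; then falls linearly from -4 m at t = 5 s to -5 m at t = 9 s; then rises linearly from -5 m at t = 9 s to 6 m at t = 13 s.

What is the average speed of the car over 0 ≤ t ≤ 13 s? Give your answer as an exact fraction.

20/13 m/s

Average speed = (total path length)/(elapsed time); on a piecewise-linear x-t graph the path length is Σ|Δx|.
0–5 s: |Δx| = |-4 − 4| = 8 m
5–9 s: |Δx| = |-5 − -4| = 1 m
9–13 s: |Δx| = |6 − -5| = 11 m
Total path = 20 m; average speed = 20/13 = 20/13 m/s.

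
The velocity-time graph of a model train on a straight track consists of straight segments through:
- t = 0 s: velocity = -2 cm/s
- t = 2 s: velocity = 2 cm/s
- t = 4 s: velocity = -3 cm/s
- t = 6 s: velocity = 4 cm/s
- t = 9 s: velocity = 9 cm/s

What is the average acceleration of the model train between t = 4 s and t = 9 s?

Average acceleration = Δv/Δt = (9 − -3)/(9 − 4) = 2.4 cm/s².

2.4 cm/s²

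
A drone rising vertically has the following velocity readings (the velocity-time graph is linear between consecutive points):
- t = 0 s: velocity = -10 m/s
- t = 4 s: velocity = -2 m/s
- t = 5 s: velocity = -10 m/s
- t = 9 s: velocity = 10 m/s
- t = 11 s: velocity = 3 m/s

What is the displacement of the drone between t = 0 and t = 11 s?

Net displacement equals the area under the velocity-time graph (areas below the axis count negative).
0–4 s: ½(-10 + -2)(4) = -24 m
4–5 s: ½(-2 + -10)(1) = -6 m
5–9 s: ½(-10 + 10)(4) = 0 m
9–11 s: ½(10 + 3)(2) = 13 m
Net displacement = -17 m

-17 m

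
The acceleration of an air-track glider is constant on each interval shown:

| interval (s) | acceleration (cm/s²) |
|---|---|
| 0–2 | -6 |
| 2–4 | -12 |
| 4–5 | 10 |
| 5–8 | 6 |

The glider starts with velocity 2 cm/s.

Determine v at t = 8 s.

-6 cm/s

Δv equals the area under the a-t graph; then v = v₀ + Δv.
0–2 s: -6 × 2 = -12 cm/s
2–4 s: -12 × 2 = -24 cm/s
4–5 s: 10 × 1 = 10 cm/s
5–8 s: 6 × 3 = 18 cm/s
Δv = -8 cm/s, so v(8) = 2 + (-8) = -6 cm/s.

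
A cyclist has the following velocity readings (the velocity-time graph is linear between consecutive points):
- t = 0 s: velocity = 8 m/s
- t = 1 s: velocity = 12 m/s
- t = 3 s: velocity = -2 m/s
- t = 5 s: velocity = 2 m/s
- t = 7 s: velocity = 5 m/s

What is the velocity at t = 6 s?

On 5–7 s the graph is linear from 2 to 5 m/s: v(6) = 2 + (5 − 2)·(6 − 5)/(7 − 5) = 3.5 m/s.

3.5 m/s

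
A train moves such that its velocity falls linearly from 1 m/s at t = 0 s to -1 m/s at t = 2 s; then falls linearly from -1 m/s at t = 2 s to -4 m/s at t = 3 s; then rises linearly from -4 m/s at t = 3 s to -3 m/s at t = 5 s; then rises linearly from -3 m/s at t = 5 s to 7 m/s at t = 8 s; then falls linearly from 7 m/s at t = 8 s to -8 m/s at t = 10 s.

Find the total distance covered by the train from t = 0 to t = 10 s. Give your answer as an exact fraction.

Total distance travelled is ∫|v| dt — sum the magnitudes of each area piece.
0–2 s: v = 0 at t = 1 s; triangle areas 0.5 + 0.5 = 1 m
2–3 s: |½(-1 + -4)(1)| = 2.5 m
3–5 s: |½(-4 + -3)(2)| = 7 m
5–8 s: v = 0 at t = 5.9 s; triangle areas 1.35 + 7.35 = 8.7 m
8–10 s: v = 0 at t = 134/15 s; triangle areas 49/15 + 64/15 = 113/15 m
Total distance = 401/15 m

401/15 m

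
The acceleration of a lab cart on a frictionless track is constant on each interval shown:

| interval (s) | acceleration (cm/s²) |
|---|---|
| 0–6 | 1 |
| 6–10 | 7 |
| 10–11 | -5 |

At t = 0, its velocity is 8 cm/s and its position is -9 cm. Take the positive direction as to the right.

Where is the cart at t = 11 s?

208.5 cm

On each constant-a segment, Δv = aΔt and Δx = v₀Δt + ½aΔt²; chain segment to segment.
0–6 s: v starts 8 cm/s; Δx = 8·6 + ½·1·6² = 66 cm; v ends 14 cm/s.
6–10 s: v starts 14 cm/s; Δx = 14·4 + ½·7·4² = 112 cm; v ends 42 cm/s.
10–11 s: v starts 42 cm/s; Δx = 42·1 + ½·-5·1² = 39.5 cm; v ends 37 cm/s.
x(11) = -9 + Σ Δx = 208.5 cm.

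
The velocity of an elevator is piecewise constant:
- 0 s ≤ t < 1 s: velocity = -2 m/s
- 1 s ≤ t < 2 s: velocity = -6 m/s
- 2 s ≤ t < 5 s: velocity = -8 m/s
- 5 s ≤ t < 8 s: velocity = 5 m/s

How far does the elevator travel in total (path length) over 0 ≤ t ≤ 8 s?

Distance (not displacement) is the total path length: add the absolute areas under v-t.
0–1 s: |-2| × 1 = 2 m
1–2 s: |-6| × 1 = 6 m
2–5 s: |-8| × 3 = 24 m
5–8 s: |5| × 3 = 15 m
Total distance = 47 m

47 m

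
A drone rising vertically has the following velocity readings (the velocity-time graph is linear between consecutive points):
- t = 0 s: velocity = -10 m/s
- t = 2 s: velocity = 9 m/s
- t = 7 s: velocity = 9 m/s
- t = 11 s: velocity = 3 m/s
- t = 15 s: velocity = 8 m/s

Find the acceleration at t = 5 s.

Acceleration is the slope of the v-t graph on 2–7 s: (9 − 9)/(7 − 2) = 0 m/s².

0 m/s²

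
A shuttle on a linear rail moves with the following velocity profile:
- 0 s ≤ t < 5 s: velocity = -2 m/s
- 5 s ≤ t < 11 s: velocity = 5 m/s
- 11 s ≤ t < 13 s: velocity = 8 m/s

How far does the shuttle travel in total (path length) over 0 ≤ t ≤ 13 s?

Distance (not displacement) is the total path length: add the absolute areas under v-t.
0–5 s: |-2| × 5 = 10 m
5–11 s: |5| × 6 = 30 m
11–13 s: |8| × 2 = 16 m
Total distance = 56 m

56 m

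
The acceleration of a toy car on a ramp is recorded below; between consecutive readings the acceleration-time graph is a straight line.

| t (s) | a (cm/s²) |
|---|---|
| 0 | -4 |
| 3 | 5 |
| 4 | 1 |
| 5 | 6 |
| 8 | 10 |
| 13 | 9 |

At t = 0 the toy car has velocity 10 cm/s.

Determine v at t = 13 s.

89.5 cm/s

Δv equals the area under the a-t graph; then v = v₀ + Δv.
0–3 s: ½(-4 + 5)(3) = 1.5 cm/s
3–4 s: ½(5 + 1)(1) = 3 cm/s
4–5 s: ½(1 + 6)(1) = 3.5 cm/s
5–8 s: ½(6 + 10)(3) = 24 cm/s
8–13 s: ½(10 + 9)(5) = 47.5 cm/s
Δv = 79.5 cm/s, so v(13) = 10 + (79.5) = 89.5 cm/s.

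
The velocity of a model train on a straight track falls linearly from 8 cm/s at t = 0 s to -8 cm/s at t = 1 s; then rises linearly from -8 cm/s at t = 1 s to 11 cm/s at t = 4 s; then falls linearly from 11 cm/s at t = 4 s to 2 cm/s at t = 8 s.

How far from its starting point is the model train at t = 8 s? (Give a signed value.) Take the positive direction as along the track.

Displacement is the signed area under the v-t curve.
0–1 s: ½(8 + -8)(1) = 0 cm
1–4 s: ½(-8 + 11)(3) = 4.5 cm
4–8 s: ½(11 + 2)(4) = 26 cm
Net displacement = 30.5 cm

30.5 cm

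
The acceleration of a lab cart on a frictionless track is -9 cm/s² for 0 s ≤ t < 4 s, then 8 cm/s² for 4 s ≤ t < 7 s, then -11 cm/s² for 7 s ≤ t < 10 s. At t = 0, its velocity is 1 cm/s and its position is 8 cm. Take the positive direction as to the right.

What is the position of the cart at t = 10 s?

-211.5 cm

On each constant-a segment, Δv = aΔt and Δx = v₀Δt + ½aΔt²; chain segment to segment.
0–4 s: v starts 1 cm/s; Δx = 1·4 + ½·-9·4² = -68 cm; v ends -35 cm/s.
4–7 s: v starts -35 cm/s; Δx = -35·3 + ½·8·3² = -69 cm; v ends -11 cm/s.
7–10 s: v starts -11 cm/s; Δx = -11·3 + ½·-11·3² = -82.5 cm; v ends -44 cm/s.
x(10) = 8 + Σ Δx = -211.5 cm.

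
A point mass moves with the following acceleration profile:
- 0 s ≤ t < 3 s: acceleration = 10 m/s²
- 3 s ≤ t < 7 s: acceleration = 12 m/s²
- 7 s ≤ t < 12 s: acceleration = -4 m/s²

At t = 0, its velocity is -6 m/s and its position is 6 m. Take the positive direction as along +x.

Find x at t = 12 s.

535 m

On each constant-a segment, Δv = aΔt and Δx = v₀Δt + ½aΔt²; chain segment to segment.
0–3 s: v starts -6 m/s; Δx = -6·3 + ½·10·3² = 27 m; v ends 24 m/s.
3–7 s: v starts 24 m/s; Δx = 24·4 + ½·12·4² = 192 m; v ends 72 m/s.
7–12 s: v starts 72 m/s; Δx = 72·5 + ½·-4·5² = 310 m; v ends 52 m/s.
x(12) = 6 + Σ Δx = 535 m.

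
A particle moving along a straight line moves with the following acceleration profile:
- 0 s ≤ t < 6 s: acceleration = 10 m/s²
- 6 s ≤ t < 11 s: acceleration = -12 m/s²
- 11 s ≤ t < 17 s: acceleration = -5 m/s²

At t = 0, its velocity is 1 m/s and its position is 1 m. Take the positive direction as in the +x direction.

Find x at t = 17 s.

On each constant-a segment, Δv = aΔt and Δx = v₀Δt + ½aΔt²; chain segment to segment.
0–6 s: v starts 1 m/s; Δx = 1·6 + ½·10·6² = 186 m; v ends 61 m/s.
6–11 s: v starts 61 m/s; Δx = 61·5 + ½·-12·5² = 155 m; v ends 1 m/s.
11–17 s: v starts 1 m/s; Δx = 1·6 + ½·-5·6² = -84 m; v ends -29 m/s.
x(17) = 1 + Σ Δx = 258 m.

258 m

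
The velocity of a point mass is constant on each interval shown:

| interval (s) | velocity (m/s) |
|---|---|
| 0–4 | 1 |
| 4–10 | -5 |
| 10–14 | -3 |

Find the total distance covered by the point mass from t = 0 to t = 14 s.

46 m

Distance (not displacement) is the total path length: add the absolute areas under v-t.
0–4 s: |1| × 4 = 4 m
4–10 s: |-5| × 6 = 30 m
10–14 s: |-3| × 4 = 12 m
Total distance = 46 m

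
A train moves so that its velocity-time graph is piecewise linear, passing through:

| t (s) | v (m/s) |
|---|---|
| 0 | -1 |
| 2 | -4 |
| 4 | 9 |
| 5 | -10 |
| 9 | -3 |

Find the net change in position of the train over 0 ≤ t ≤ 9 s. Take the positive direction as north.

Displacement is the signed area under the v-t curve.
0–2 s: ½(-1 + -4)(2) = -5 m
2–4 s: ½(-4 + 9)(2) = 5 m
4–5 s: ½(9 + -10)(1) = -0.5 m
5–9 s: ½(-10 + -3)(4) = -26 m
Net displacement = -26.5 m

-26.5 m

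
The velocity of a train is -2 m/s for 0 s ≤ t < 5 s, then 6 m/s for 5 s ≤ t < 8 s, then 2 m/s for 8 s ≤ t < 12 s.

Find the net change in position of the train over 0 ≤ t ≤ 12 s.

16 m

Displacement is the signed area under the v-t curve.
0–5 s: -2 × 5 = -10 m
5–8 s: 6 × 3 = 18 m
8–12 s: 2 × 4 = 8 m
Net displacement = 16 m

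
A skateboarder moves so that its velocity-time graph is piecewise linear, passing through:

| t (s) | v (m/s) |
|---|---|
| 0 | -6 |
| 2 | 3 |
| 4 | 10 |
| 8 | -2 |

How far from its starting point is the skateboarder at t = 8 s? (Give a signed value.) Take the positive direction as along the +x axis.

Displacement is the signed area under the v-t curve.
0–2 s: ½(-6 + 3)(2) = -3 m
2–4 s: ½(3 + 10)(2) = 13 m
4–8 s: ½(10 + -2)(4) = 16 m
Net displacement = 26 m

26 m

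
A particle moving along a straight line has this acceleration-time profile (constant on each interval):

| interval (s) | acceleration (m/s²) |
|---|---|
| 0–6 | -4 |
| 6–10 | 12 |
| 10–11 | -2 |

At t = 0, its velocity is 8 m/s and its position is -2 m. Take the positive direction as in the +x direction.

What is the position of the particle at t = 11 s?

37 m

On each constant-a segment, Δv = aΔt and Δx = v₀Δt + ½aΔt²; chain segment to segment.
0–6 s: v starts 8 m/s; Δx = 8·6 + ½·-4·6² = -24 m; v ends -16 m/s.
6–10 s: v starts -16 m/s; Δx = -16·4 + ½·12·4² = 32 m; v ends 32 m/s.
10–11 s: v starts 32 m/s; Δx = 32·1 + ½·-2·1² = 31 m; v ends 30 m/s.
x(11) = -2 + Σ Δx = 37 m.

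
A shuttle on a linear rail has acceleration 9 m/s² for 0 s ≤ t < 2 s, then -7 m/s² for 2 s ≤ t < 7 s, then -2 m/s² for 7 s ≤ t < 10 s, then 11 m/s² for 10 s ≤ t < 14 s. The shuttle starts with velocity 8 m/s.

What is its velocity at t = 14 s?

29 m/s

Δv equals the area under the a-t graph; then v = v₀ + Δv.
0–2 s: 9 × 2 = 18 m/s
2–7 s: -7 × 5 = -35 m/s
7–10 s: -2 × 3 = -6 m/s
10–14 s: 11 × 4 = 44 m/s
Δv = 21 m/s, so v(14) = 8 + (21) = 29 m/s.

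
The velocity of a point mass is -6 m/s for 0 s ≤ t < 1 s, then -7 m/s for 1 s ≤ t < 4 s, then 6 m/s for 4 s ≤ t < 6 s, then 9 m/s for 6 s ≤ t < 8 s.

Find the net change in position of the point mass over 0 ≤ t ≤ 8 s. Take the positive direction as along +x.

Net displacement equals the area under the velocity-time graph (areas below the axis count negative).
0–1 s: -6 × 1 = -6 m
1–4 s: -7 × 3 = -21 m
4–6 s: 6 × 2 = 12 m
6–8 s: 9 × 2 = 18 m
Net displacement = 3 m

3 m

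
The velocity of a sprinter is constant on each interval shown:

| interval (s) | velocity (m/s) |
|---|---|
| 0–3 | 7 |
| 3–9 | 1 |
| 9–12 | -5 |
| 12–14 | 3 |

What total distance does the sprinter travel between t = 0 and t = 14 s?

48 m

Total distance travelled is ∫|v| dt — sum the magnitudes of each area piece.
0–3 s: |7| × 3 = 21 m
3–9 s: |1| × 6 = 6 m
9–12 s: |-5| × 3 = 15 m
12–14 s: |3| × 2 = 6 m
Total distance = 48 m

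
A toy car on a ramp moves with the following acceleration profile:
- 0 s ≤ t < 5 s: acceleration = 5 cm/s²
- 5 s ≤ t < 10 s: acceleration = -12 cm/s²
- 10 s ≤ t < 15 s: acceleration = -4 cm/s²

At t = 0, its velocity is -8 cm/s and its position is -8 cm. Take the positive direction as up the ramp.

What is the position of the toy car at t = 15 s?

On each constant-a segment, Δv = aΔt and Δx = v₀Δt + ½aΔt²; chain segment to segment.
0–5 s: v starts -8 cm/s; Δx = -8·5 + ½·5·5² = 22.5 cm; v ends 17 cm/s.
5–10 s: v starts 17 cm/s; Δx = 17·5 + ½·-12·5² = -65 cm; v ends -43 cm/s.
10–15 s: v starts -43 cm/s; Δx = -43·5 + ½·-4·5² = -265 cm; v ends -63 cm/s.
x(15) = -8 + Σ Δx = -315.5 cm.

-315.5 cm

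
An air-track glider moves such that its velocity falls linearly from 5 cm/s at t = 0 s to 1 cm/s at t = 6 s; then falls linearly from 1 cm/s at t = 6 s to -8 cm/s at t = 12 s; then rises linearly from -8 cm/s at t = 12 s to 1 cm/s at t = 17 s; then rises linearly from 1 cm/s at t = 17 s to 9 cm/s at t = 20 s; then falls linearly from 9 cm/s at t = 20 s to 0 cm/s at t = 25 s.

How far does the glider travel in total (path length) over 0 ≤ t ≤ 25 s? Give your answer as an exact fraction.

Total distance travelled is ∫|v| dt — sum the magnitudes of each area piece.
0–6 s: |½(5 + 1)(6)| = 18 cm
6–12 s: v = 0 at t = 20/3 s; triangle areas 1/3 + 64/3 = 65/3 cm
12–17 s: v = 0 at t = 148/9 s; triangle areas 160/9 + 5/18 = 325/18 cm
17–20 s: |½(1 + 9)(3)| = 15 cm
20–25 s: |½(9 + 0)(5)| = 22.5 cm
Total distance = 857/9 cm

857/9 cm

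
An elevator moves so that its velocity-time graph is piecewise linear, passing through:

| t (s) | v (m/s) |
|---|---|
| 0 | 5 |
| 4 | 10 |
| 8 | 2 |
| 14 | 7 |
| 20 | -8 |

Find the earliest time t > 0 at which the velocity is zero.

t = 16.8 s

v changes sign on 14–20 s (from 7 to -8); the graph is linear there, so v = 0 at t = 14 + (-7)·(20 − 14)/(-8 − 7) = 16.8 s.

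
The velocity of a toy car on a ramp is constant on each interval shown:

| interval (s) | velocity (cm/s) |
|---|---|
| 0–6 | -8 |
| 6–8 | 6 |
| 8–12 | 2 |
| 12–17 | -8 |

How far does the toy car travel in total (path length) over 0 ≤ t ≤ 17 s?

Total distance travelled is ∫|v| dt — sum the magnitudes of each area piece.
0–6 s: |-8| × 6 = 48 cm
6–8 s: |6| × 2 = 12 cm
8–12 s: |2| × 4 = 8 cm
12–17 s: |-8| × 5 = 40 cm
Total distance = 108 cm

108 cm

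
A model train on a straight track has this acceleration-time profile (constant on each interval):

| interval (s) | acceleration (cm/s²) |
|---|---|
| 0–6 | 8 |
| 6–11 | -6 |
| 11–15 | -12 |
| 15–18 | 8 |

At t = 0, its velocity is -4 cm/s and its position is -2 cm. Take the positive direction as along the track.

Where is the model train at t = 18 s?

157 cm

On each constant-a segment, Δv = aΔt and Δx = v₀Δt + ½aΔt²; chain segment to segment.
0–6 s: v starts -4 cm/s; Δx = -4·6 + ½·8·6² = 120 cm; v ends 44 cm/s.
6–11 s: v starts 44 cm/s; Δx = 44·5 + ½·-6·5² = 145 cm; v ends 14 cm/s.
11–15 s: v starts 14 cm/s; Δx = 14·4 + ½·-12·4² = -40 cm; v ends -34 cm/s.
15–18 s: v starts -34 cm/s; Δx = -34·3 + ½·8·3² = -66 cm; v ends -10 cm/s.
x(18) = -2 + Σ Δx = 157 cm.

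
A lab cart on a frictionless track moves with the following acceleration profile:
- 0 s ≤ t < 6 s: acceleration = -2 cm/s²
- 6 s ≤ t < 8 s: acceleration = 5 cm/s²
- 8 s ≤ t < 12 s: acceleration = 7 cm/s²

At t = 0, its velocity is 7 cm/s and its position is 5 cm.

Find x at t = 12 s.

On each constant-a segment, Δv = aΔt and Δx = v₀Δt + ½aΔt²; chain segment to segment.
0–6 s: v starts 7 cm/s; Δx = 7·6 + ½·-2·6² = 6 cm; v ends -5 cm/s.
6–8 s: v starts -5 cm/s; Δx = -5·2 + ½·5·2² = 0 cm; v ends 5 cm/s.
8–12 s: v starts 5 cm/s; Δx = 5·4 + ½·7·4² = 76 cm; v ends 33 cm/s.
x(12) = 5 + Σ Δx = 87 cm.

87 cm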